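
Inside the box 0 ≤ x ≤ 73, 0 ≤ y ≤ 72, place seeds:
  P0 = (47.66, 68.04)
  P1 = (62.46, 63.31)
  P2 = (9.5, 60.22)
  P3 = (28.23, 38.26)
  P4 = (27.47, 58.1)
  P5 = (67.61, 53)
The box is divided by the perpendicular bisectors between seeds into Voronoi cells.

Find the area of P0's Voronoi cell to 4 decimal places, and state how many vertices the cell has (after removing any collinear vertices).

Area of P0's cell: 339.2432 (5 vertices)

1. box [0,73]×[0,72]: [(0, 0) (73, 0) (73, 72) (0, 72)]
2. ⊥bis P0·P1 via (55.06,65.675): [(0, 0) (34.0706, 0) (57.0814, 72) (0, 72)]  |A|=3281.4742
3. ⊥bis P0·P2 via (28.58,64.13): [(38.7326, 14.5872) (57.0814, 72) (26.9672, 72)]  |A|=864.4698
4. ⊥bis P0·P3 via (37.945,53.15): [(29.732, 58.5086) (48.7947, 46.0711) (57.0814, 72) (26.9672, 72)]  |A|=501.8123
5. ⊥bis P0·P4 via (37.565,63.07): [(44.5802, 48.8209) (48.7947, 46.0711) (57.0814, 72) (33.1686, 72)]  |A|=343.1722
6. ⊥bis P0·P5 via (57.635,60.52): [(44.5802, 48.8209) (47.4189, 46.9687) (50.3051, 50.7972) (57.0814, 72) (33.1686, 72)]  |A|=339.2432
7. canonical 5-gon: [(44.5802, 48.8209) (47.4189, 46.9687) (50.3051, 50.7972) (57.0814, 72) (33.1686, 72)]
8. shoelace: 339.2432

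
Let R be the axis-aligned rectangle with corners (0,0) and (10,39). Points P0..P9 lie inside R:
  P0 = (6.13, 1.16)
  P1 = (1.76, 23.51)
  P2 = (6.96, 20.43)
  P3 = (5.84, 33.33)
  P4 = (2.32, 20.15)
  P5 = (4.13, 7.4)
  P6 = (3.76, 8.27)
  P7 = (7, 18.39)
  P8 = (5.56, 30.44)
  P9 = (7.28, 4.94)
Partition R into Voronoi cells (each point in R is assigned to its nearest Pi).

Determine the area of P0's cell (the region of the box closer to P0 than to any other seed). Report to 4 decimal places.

1. box [0,10]×[0,39]: [(0, 0) (10, 0) (10, 39) (0, 39)]
2. ⊥bis P0·P1 via (3.945,12.335): [(0, 11.5637) (0, 0) (10, 0) (10, 13.5189)]  |A|=125.4128
3. ⊥bis P0·P2 via (6.545,10.795): [(0, 11.0769) (0, 0) (10, 0) (10, 10.6462)]  |A|=108.6155
4. ⊥bis P0·P3 via (5.985,17.245): [(0, 11.0769) (0, 0) (10, 0) (10, 10.6462)]  |A|=108.6155
5. ⊥bis P0·P4 via (4.225,10.655): [(5.2095, 10.8525) (0, 9.8073) (0, 0) (10, 0) (10, 10.6462)]  |A|=105.3085
6. ⊥bis P0·P5 via (5.13,4.28): [(0, 2.6358) (0, 0) (10, 0) (10, 5.8409)]  |A|=42.3833
7. ⊥bis P0·P6 via (4.945,4.715): [(0, 2.6358) (0, 0) (10, 0) (10, 5.8409)]  |A|=42.3833
8. ⊥bis P0·P7 via (6.565,9.775): [(0, 2.6358) (0, 0) (10, 0) (10, 5.8409)]  |A|=42.3833
9. ⊥bis P0·P8 via (5.845,15.8): [(0, 2.6358) (0, 0) (10, 0) (10, 5.8409)]  |A|=42.3833
10. ⊥bis P0·P9 via (6.705,3.05): [(3.9282, 3.8948) (0, 2.6358) (0, 0) (10, 0) (10, 2.0476)]  |A|=30.8671
11. canonical 5-gon: [(3.9282, 3.8948) (0, 2.6358) (0, 0) (10, 0) (10, 2.0476)]
12. shoelace: 30.8671

Area of P0's cell: 30.8671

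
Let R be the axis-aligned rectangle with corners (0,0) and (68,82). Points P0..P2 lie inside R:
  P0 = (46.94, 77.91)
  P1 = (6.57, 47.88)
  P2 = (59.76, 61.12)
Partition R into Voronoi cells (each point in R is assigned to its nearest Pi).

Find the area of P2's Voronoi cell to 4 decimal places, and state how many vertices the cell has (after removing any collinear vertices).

1. box [0,68]×[0,82]: [(0, 0) (68, 0) (68, 82) (0, 82)]
2. ⊥bis P2·P0 via (53.35,69.515): [(0, 28.7796) (0, 0) (68, 0) (68, 80.701)]  |A|=3722.3413
3. ⊥bis P2·P1 via (33.165,54.5): [(33.2481, 54.1662) (46.7311, 0) (68, 0) (68, 80.701)]  |A|=1978.2851
4. canonical 4-gon: [(33.2481, 54.1662) (46.7311, 0) (68, 0) (68, 80.701)]
5. shoelace: 1978.2851

Area of P2's cell: 1978.2851 (4 vertices)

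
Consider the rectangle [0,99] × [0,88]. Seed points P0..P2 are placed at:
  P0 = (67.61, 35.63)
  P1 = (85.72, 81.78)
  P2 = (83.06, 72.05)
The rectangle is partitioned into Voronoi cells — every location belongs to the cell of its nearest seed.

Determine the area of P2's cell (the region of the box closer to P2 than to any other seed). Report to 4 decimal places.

1. box [0,99]×[0,88]: [(0, 0) (99, 0) (99, 88) (0, 88)]
2. ⊥bis P2·P0 via (75.335,53.84): [(0, 85.7984) (99, 43.8009) (99, 88) (0, 88)]  |A|=2296.8338
3. ⊥bis P2·P1 via (84.39,76.915): [(0, 85.7984) (99, 43.8009) (99, 72.9209) (43.8422, 88) (0, 88)]  |A|=1880.9691
4. canonical 5-gon: [(0, 85.7984) (99, 43.8009) (99, 72.9209) (43.8422, 88) (0, 88)]
5. shoelace: 1880.9691

Area of P2's cell: 1880.9691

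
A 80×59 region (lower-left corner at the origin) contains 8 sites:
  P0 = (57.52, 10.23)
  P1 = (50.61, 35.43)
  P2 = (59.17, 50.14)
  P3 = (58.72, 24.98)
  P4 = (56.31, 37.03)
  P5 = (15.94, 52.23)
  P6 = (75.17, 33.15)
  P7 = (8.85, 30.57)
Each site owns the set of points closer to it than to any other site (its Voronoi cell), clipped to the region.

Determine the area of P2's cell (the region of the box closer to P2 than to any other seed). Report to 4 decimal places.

1. box [0,80]×[0,59]: [(0, 0) (80, 0) (80, 59) (0, 59)]
2. ⊥bis P2·P0 via (58.345,30.185): [(0, 32.5972) (80, 29.2897) (80, 59) (0, 59)]  |A|=2244.525
3. ⊥bis P2·P1 via (54.89,42.785): [(77.9343, 29.3751) (80, 29.2897) (80, 59) (27.0252, 59)]  |A|=815.372
4. ⊥bis P2·P3 via (58.945,37.56): [(64.0251, 37.4691) (80, 37.1834) (80, 59) (27.0252, 59)]  |A|=744.5555
5. ⊥bis P2·P4 via (57.74,43.585): [(50.9816, 45.0594) (80, 38.7289) (80, 59) (27.0252, 59)]  |A|=663.3686
6. ⊥bis P2·P5 via (37.555,51.185): [(37.6344, 52.8264) (50.9816, 45.0594) (80, 38.7289) (80, 59) (37.9328, 59)]  |A|=629.6987
7. ⊥bis P2·P6 via (67.17,41.645): [(37.6344, 52.8264) (50.9816, 45.0594) (67.069, 41.5498) (80, 53.7274) (80, 59) (37.9328, 59)]  |A|=532.7256
8. ⊥bis P2·P7 via (34.01,40.355): [(37.6344, 52.8264) (50.9816, 45.0594) (67.069, 41.5498) (80, 53.7274) (80, 59) (37.9328, 59)]  |A|=532.7256
9. canonical 6-gon: [(37.6344, 52.8264) (50.9816, 45.0594) (67.069, 41.5498) (80, 53.7274) (80, 59) (37.9328, 59)]
10. shoelace: 532.7256

Area of P2's cell: 532.7256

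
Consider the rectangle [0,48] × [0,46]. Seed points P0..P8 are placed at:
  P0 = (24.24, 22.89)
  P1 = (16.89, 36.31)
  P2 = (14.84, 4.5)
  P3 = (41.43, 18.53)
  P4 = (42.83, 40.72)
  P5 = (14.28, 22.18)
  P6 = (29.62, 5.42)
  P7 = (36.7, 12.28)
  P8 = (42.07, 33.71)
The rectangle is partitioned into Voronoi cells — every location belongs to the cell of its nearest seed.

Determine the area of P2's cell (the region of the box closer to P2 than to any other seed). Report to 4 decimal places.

Area of P2's cell: 291.6777

1. box [0,48]×[0,46]: [(0, 0) (48, 0) (48, 46) (0, 46)]
2. ⊥bis P2·P0 via (19.54,13.695): [(0, 23.6828) (0, 0) (46.3327, 0)]  |A|=548.6441
3. ⊥bis P2·P1 via (15.865,20.405): [(5.049, 21.102) (0, 21.4274) (0, 0) (46.3327, 0)]  |A|=542.9503
4. ⊥bis P2·P3 via (28.135,11.515): [(29.7341, 8.4843) (5.049, 21.102) (0, 21.4274) (0, 0) (34.2108, 0)]  |A|=491.5275
5. ⊥bis P2·P4 via (28.835,22.61): [(29.7341, 8.4843) (5.049, 21.102) (0, 21.4274) (0, 0) (34.2108, 0)]  |A|=491.5275
6. ⊥bis P2·P5 via (14.56,13.34): [(29.7341, 8.4843) (19.9034, 13.5092) (0, 12.8788) (0, 0) (34.2108, 0)]  |A|=389.7032
7. ⊥bis P2·P6 via (22.23,4.96): [(21.7568, 12.5619) (19.9034, 13.5092) (0, 12.8788) (0, 0) (22.5387, 0)]  |A|=291.6777
8. ⊥bis P2·P7 via (25.77,8.39): [(21.7568, 12.5619) (19.9034, 13.5092) (0, 12.8788) (0, 0) (22.5387, 0)]  |A|=291.6777
9. ⊥bis P2·P8 via (28.455,19.105): [(21.7568, 12.5619) (19.9034, 13.5092) (0, 12.8788) (0, 0) (22.5387, 0)]  |A|=291.6777
10. canonical 5-gon: [(21.7568, 12.5619) (19.9034, 13.5092) (0, 12.8788) (0, 0) (22.5387, 0)]
11. shoelace: 291.6777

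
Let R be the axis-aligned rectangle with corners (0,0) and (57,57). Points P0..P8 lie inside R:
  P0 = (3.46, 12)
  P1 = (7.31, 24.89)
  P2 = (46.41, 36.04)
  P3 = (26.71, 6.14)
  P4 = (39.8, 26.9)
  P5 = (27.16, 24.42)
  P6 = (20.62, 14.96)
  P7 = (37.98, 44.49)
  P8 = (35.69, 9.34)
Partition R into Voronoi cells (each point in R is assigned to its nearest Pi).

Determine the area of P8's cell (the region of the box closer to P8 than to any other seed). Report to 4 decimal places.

Area of P8's cell: 424.6005

1. box [0,57]×[0,57]: [(0, 0) (57, 0) (57, 57) (0, 57)]
2. ⊥bis P8·P0 via (19.575,10.67): [(18.6944, 0) (57, 0) (57, 57) (23.3987, 57)]  |A|=2049.3471
3. ⊥bis P8·P1 via (21.5,17.115): [(19.8599, 14.1216) (18.6944, 0) (57, 0) (57, 57) (43.3538, 57)]  |A|=1621.5253
4. ⊥bis P8·P2 via (41.05,22.69): [(27.5291, 28.1186) (19.8599, 14.1216) (18.6944, 0) (57, 0) (57, 16.2861)]  |A|=824.5278
5. ⊥bis P8·P3 via (31.2,7.74): [(27.5291, 28.1186) (25.3532, 24.1475) (33.9581, 0) (57, 0) (57, 16.2861)]  |A|=607.2922
6. ⊥bis P8·P4 via (37.745,18.12): [(26.569, 20.7358) (33.9581, 0) (57, 0) (57, 13.6133)]  |A|=446.0288
7. ⊥bis P8·P5 via (31.425,16.88): [(34.8253, 18.8034) (28.5271, 15.2408) (33.9581, 0) (57, 0) (57, 13.6133)]  |A|=425.2366
8. ⊥bis P8·P6 via (28.155,12.15): [(34.8253, 18.8034) (29.5163, 15.8004) (28.9085, 14.1705) (33.9581, 0) (57, 0) (57, 13.6133)]  |A|=424.6005
9. ⊥bis P8·P7 via (36.835,26.915): [(34.8253, 18.8034) (29.5163, 15.8004) (28.9085, 14.1705) (33.9581, 0) (57, 0) (57, 13.6133)]  |A|=424.6005
10. canonical 6-gon: [(34.8253, 18.8034) (29.5163, 15.8004) (28.9085, 14.1705) (33.9581, 0) (57, 0) (57, 13.6133)]
11. shoelace: 424.6005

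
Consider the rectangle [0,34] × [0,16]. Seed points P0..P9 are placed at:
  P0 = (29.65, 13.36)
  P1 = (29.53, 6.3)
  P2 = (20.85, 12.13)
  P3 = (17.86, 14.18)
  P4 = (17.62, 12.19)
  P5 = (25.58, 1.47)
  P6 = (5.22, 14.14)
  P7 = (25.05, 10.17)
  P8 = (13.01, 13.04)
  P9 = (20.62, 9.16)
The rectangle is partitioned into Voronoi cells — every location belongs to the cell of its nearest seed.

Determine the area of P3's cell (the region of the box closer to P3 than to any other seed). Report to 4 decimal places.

Area of P3's cell: 14.3065

1. box [0,34]×[0,16]: [(0, 0) (34, 0) (34, 16) (0, 16)]
2. ⊥bis P3·P0 via (23.755,13.77): [(0, 0) (22.7973, 0) (23.9101, 16) (0, 16)]  |A|=373.6591
3. ⊥bis P3·P1 via (23.695,10.24): [(0, 0) (16.7806, 0) (23.4882, 9.9337) (23.9101, 16) (0, 16)]  |A|=343.775
4. ⊥bis P3·P2 via (19.355,13.155): [(0, 0) (10.3357, 0) (21.3056, 16) (0, 16)]  |A|=253.1302
5. ⊥bis P3·P4 via (17.74,13.185): [(0, 15.3245) (19.2507, 13.0028) (21.3056, 16) (0, 16)]  |A|=38.4304
6. ⊥bis P3·P5 via (21.72,7.825): [(0, 15.3245) (19.2507, 13.0028) (21.3056, 16) (0, 16)]  |A|=38.4304
7. ⊥bis P3·P6 via (11.54,14.16): [(11.5407, 13.9327) (19.2507, 13.0028) (21.3056, 16) (11.5342, 16)]  |A|=22.6099
8. ⊥bis P3·P7 via (21.455,12.175): [(11.5407, 13.9327) (19.2507, 13.0028) (21.3056, 16) (11.5342, 16)]  |A|=22.6099
9. ⊥bis P3·P8 via (15.435,13.61): [(15.4706, 13.4587) (19.2507, 13.0028) (21.3056, 16) (14.8732, 16)]  |A|=14.3065
10. ⊥bis P3·P9 via (19.24,11.67): [(15.4706, 13.4587) (19.2507, 13.0028) (21.3056, 16) (14.8732, 16)]  |A|=14.3065
11. canonical 4-gon: [(15.4706, 13.4587) (19.2507, 13.0028) (21.3056, 16) (14.8732, 16)]
12. shoelace: 14.3065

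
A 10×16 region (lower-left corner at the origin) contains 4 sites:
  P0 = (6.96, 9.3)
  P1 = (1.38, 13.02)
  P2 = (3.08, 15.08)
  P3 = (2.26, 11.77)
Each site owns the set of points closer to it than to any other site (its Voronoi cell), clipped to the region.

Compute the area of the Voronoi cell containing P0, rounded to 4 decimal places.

Area of P0's cell: 101.5455

1. box [0,10]×[0,16]: [(0, 0) (10, 0) (10, 16) (0, 16)]
2. ⊥bis P0·P1 via (4.17,11.16): [(0, 4.905) (0, 0) (10, 0) (10, 16) (7.3967, 16)]  |A|=118.967
3. ⊥bis P0·P2 via (5.02,12.19): [(4.7244, 11.9915) (0, 4.905) (0, 0) (10, 0) (10, 15.533)]  |A|=112.5174
4. ⊥bis P0·P3 via (4.61,10.535): [(5.7304, 12.6668) (0, 1.7629) (0, 0) (10, 0) (10, 15.533)]  |A|=101.5455
5. canonical 5-gon: [(5.7304, 12.6668) (0, 1.7629) (0, 0) (10, 0) (10, 15.533)]
6. shoelace: 101.5455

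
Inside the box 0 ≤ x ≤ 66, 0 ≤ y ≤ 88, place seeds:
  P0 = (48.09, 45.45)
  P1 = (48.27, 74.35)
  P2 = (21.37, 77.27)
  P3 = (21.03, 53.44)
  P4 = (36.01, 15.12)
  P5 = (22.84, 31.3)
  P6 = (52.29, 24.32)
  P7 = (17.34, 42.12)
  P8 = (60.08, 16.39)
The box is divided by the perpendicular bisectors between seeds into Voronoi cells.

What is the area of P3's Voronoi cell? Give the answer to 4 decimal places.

Area of P3's cell: 603.9709

1. box [0,66]×[0,88]: [(0, 0) (66, 0) (66, 88) (0, 88)]
2. ⊥bis P3·P0 via (34.56,49.445): [(0, 0) (19.9604, 0) (45.9441, 88) (0, 88)]  |A|=2899.7985
3. ⊥bis P3·P1 via (34.65,63.895): [(0, 0) (19.9604, 0) (37.6664, 59.9655) (16.1465, 88) (0, 88)]  |A|=2482.1174
4. ⊥bis P3·P2 via (21.2,65.355): [(0, 65.6575) (0, 0) (19.9604, 0) (37.6664, 59.9655) (33.6658, 65.1771)]  |A|=1921.7734
5. ⊥bis P3·P4 via (28.52,34.28): [(0, 65.6575) (0, 23.131) (30.2861, 34.9704) (37.6664, 59.9655) (33.6658, 65.1771)]  |A|=1222.4883
6. ⊥bis P3·P5 via (21.935,42.37): [(0, 65.6575) (0, 40.5768) (32.7316, 43.2526) (37.6664, 59.9655) (33.6658, 65.1771)]  |A|=826.0327
7. ⊥bis P3·P6 via (36.66,38.88): [(0, 65.6575) (0, 40.5768) (32.7316, 43.2526) (37.6664, 59.9655) (33.6658, 65.1771)]  |A|=826.0327
8. ⊥bis P3·P7 via (19.185,47.78): [(0, 65.6575) (0, 54.0338) (32.7616, 43.3544) (37.6664, 59.9655) (33.6658, 65.1771)]  |A|=603.9709
9. ⊥bis P3·P8 via (40.555,34.915): [(0, 65.6575) (0, 54.0338) (32.7616, 43.3544) (37.6664, 59.9655) (33.6658, 65.1771)]  |A|=603.9709
10. canonical 5-gon: [(0, 65.6575) (0, 54.0338) (32.7616, 43.3544) (37.6664, 59.9655) (33.6658, 65.1771)]
11. shoelace: 603.9709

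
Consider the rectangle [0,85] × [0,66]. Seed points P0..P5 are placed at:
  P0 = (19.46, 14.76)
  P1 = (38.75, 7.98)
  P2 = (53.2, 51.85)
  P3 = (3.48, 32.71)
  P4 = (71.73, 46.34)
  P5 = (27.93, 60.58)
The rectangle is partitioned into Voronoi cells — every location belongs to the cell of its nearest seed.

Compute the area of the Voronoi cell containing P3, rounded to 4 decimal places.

1. box [0,85]×[0,66]: [(0, 0) (85, 0) (85, 66) (0, 66)]
2. ⊥bis P3·P0 via (11.47,23.735): [(0, 13.5238) (58.9454, 66) (0, 66)]  |A|=1546.6143
3. ⊥bis P3·P1 via (21.115,20.345): [(0, 13.5238) (43.4611, 52.2151) (53.1266, 66) (0, 66)]  |A|=1506.5085
4. ⊥bis P3·P2 via (28.34,42.28): [(0, 13.5238) (29.351, 39.6536) (19.2088, 66) (0, 66)]  |A|=1023.1572
5. ⊥bis P3·P4 via (37.605,39.525): [(0, 13.5238) (29.351, 39.6536) (19.2088, 66) (0, 66)]  |A|=1023.1572
6. ⊥bis P3·P5 via (15.705,46.645): [(0, 60.4228) (0, 13.5238) (26.5335, 37.1453)]  |A|=622.197
7. canonical 3-gon: [(0, 60.4228) (0, 13.5238) (26.5335, 37.1453)]
8. shoelace: 622.197

Area of P3's cell: 622.1970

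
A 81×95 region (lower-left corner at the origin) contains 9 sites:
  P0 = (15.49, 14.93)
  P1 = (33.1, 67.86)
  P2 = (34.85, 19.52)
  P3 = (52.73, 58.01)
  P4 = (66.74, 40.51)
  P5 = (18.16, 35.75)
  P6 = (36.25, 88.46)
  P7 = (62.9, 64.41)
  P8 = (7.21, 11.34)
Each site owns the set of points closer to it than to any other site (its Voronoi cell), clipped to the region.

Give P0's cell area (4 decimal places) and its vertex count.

1. box [0,81]×[0,95]: [(0, 0) (81, 0) (81, 95) (0, 95)]
2. ⊥bis P0·P1 via (24.295,41.395): [(0, 49.478) (0, 0) (81, 0) (81, 22.529)]  |A|=2916.2866
3. ⊥bis P0·P2 via (25.17,17.225): [(19.0238, 43.1487) (0, 49.478) (0, 0) (29.2538, 0)]  |A|=1101.7634
4. ⊥bis P0·P3 via (34.11,36.47): [(19.0238, 43.1487) (0, 49.478) (0, 0) (29.2538, 0)]  |A|=1101.7634
5. ⊥bis P0·P4 via (41.115,27.72): [(19.0238, 43.1487) (0, 49.478) (0, 0) (29.2538, 0)]  |A|=1101.7634
6. ⊥bis P0·P5 via (16.825,25.34): [(23.4474, 24.4907) (0, 27.4977) (0, 0) (29.2538, 0)]  |A|=680.5981
7. ⊥bis P0·P6 via (25.87,51.695): [(23.4474, 24.4907) (0, 27.4977) (0, 0) (29.2538, 0)]  |A|=680.5981
8. ⊥bis P0·P7 via (39.195,39.67): [(23.4474, 24.4907) (0, 27.4977) (0, 0) (29.2538, 0)]  |A|=680.5981
9. ⊥bis P0·P8 via (11.35,13.135): [(23.4474, 24.4907) (5.4243, 26.802) (17.045, 0) (29.2538, 0)]  |A|=377.5996
10. canonical 4-gon: [(23.4474, 24.4907) (5.4243, 26.802) (17.045, 0) (29.2538, 0)]
11. shoelace: 377.5996

Area of P0's cell: 377.5996 (4 vertices)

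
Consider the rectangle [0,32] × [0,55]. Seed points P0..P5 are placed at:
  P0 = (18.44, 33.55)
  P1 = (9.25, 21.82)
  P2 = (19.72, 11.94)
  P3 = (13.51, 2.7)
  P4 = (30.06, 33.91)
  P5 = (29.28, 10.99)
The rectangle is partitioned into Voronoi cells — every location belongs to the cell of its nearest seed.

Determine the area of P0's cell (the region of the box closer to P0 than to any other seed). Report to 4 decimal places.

Area of P0's cell: 617.1218

1. box [0,32]×[0,55]: [(0, 0) (32, 0) (32, 55) (0, 55)]
2. ⊥bis P0·P1 via (13.845,27.685): [(0, 38.532) (32, 13.4613) (32, 55) (0, 55)]  |A|=928.1075
3. ⊥bis P0·P2 via (19.08,22.745): [(0, 38.532) (20.0751, 22.8039) (32, 23.5103) (32, 55) (0, 55)]  |A|=868.1908
4. ⊥bis P0·P3 via (15.975,18.125): [(0, 38.532) (20.0751, 22.8039) (32, 23.5103) (32, 55) (0, 55)]  |A|=868.1908
5. ⊥bis P0·P4 via (24.25,33.73): [(0, 38.532) (20.0751, 22.8039) (24.5802, 23.0708) (23.591, 55) (0, 55)]  |A|=617.1218
6. ⊥bis P0·P5 via (23.86,22.27): [(0, 38.532) (20.0751, 22.8039) (24.5802, 23.0708) (23.591, 55) (0, 55)]  |A|=617.1218
7. canonical 5-gon: [(0, 38.532) (20.0751, 22.8039) (24.5802, 23.0708) (23.591, 55) (0, 55)]
8. shoelace: 617.1218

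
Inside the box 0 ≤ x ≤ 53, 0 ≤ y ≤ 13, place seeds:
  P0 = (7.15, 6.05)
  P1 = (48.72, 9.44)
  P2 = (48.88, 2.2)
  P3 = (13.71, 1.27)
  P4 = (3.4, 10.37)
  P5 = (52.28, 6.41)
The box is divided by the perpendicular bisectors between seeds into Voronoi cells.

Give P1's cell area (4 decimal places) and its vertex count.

Area of P1's cell: 155.8322 (5 vertices)

1. box [0,53]×[0,13]: [(0, 0) (53, 0) (53, 13) (0, 13)]
2. ⊥bis P1·P0 via (27.935,7.745): [(28.5666, 0) (53, 0) (53, 13) (27.5065, 13)]  |A|=324.5251
3. ⊥bis P1·P2 via (48.8,5.82): [(28.1292, 5.3632) (53, 5.9128) (53, 13) (27.5065, 13)]  |A|=185.4765
4. ⊥bis P1·P3 via (31.215,5.355): [(31.1973, 5.431) (53, 5.9128) (53, 13) (29.4309, 13)]  |A|=166.4572
5. ⊥bis P1·P4 via (26.06,9.905): [(31.1973, 5.431) (53, 5.9128) (53, 13) (29.4309, 13)]  |A|=166.4572
6. ⊥bis P1·P5 via (50.5,7.925): [(31.1973, 5.431) (48.7066, 5.8179) (53, 10.8623) (53, 13) (29.4309, 13)]  |A|=155.8322
7. canonical 5-gon: [(31.1973, 5.431) (48.7066, 5.8179) (53, 10.8623) (53, 13) (29.4309, 13)]
8. shoelace: 155.8322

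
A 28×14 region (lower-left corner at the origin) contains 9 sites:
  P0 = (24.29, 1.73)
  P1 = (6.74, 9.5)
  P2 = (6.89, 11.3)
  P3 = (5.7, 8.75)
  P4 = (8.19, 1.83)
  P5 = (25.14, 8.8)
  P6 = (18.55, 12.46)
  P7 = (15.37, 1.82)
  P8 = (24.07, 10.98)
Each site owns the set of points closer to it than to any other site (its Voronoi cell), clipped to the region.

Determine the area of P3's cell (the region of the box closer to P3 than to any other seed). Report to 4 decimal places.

Area of P3's cell: 51.6076

1. box [0,28]×[0,14]: [(0, 0) (28, 0) (28, 14) (0, 14)]
2. ⊥bis P3·P0 via (14.995,5.24): [(0, 0) (13.0163, 0) (18.303, 14) (0, 14)]  |A|=219.2346
3. ⊥bis P3·P1 via (6.22,9.125): [(0, 0) (12.8005, 0) (2.7044, 14) (0, 14)]  |A|=108.5343
4. ⊥bis P3·P2 via (6.295,10.025): [(0, 12.9627) (0, 0) (12.8005, 0) (5.2037, 10.5343)]  |A|=101.149
5. ⊥bis P3·P4 via (6.945,5.29): [(0, 12.9627) (0, 2.791) (8.5652, 5.873) (5.2037, 10.5343)]  |A|=51.6076
6. ⊥bis P3·P5 via (15.42,8.775): [(0, 12.9627) (0, 2.791) (8.5652, 5.873) (5.2037, 10.5343)]  |A|=51.6076
7. ⊥bis P3·P6 via (12.125,10.605): [(0, 12.9627) (0, 2.791) (8.5652, 5.873) (5.2037, 10.5343)]  |A|=51.6076
8. ⊥bis P3·P7 via (10.535,5.285): [(0, 12.9627) (0, 2.791) (8.5652, 5.873) (5.2037, 10.5343)]  |A|=51.6076
9. ⊥bis P3·P8 via (14.885,9.865): [(0, 12.9627) (0, 2.791) (8.5652, 5.873) (5.2037, 10.5343)]  |A|=51.6076
10. canonical 4-gon: [(0, 12.9627) (0, 2.791) (8.5652, 5.873) (5.2037, 10.5343)]
11. shoelace: 51.6076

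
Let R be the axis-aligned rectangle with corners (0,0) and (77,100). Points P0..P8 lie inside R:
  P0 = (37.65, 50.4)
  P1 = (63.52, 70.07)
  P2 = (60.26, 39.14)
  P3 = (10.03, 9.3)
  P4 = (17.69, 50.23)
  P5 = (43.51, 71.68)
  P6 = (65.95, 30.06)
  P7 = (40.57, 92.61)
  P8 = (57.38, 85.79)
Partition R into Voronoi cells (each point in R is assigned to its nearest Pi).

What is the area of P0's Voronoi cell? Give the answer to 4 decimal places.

1. box [0,77]×[0,100]: [(0, 0) (77, 0) (77, 100) (0, 100)]
2. ⊥bis P0·P1 via (50.585,60.235): [(0, 0) (77, 0) (77, 25.494) (20.3501, 100) (0, 100)]  |A|=5589.6195
3. ⊥bis P0·P2 via (48.955,44.77): [(0, 0) (26.6591, 0) (54.2538, 55.4099) (20.3501, 100) (0, 100)]  |A|=3904.9825
4. ⊥bis P0·P3 via (23.84,29.85): [(0, 45.8709) (37.0902, 20.9456) (54.2538, 55.4099) (20.3501, 100) (0, 100)]  |A|=2775.1055
5. ⊥bis P0·P4 via (27.67,50.315): [(27.8674, 27.1435) (37.0902, 20.9456) (54.2538, 55.4099) (27.325, 90.8266)]  |A|=1059.9682
6. ⊥bis P0·P5 via (40.58,61.04): [(27.5481, 64.6287) (27.8674, 27.1435) (37.0902, 20.9456) (54.2538, 55.4099) (52.4604, 57.7684)]  |A|=734.4072
7. ⊥bis P0·P6 via (51.8,40.23): [(27.5481, 64.6287) (27.8674, 27.1435) (37.0902, 20.9456) (54.2538, 55.4099) (52.4604, 57.7684)]  |A|=734.4072
8. ⊥bis P0·P7 via (39.11,71.505): [(27.5481, 64.6287) (27.8674, 27.1435) (37.0902, 20.9456) (54.2538, 55.4099) (52.4604, 57.7684)]  |A|=734.4072
9. ⊥bis P0·P8 via (47.515,68.095): [(27.5481, 64.6287) (27.8674, 27.1435) (37.0902, 20.9456) (54.2538, 55.4099) (52.4604, 57.7684)]  |A|=734.4072
10. canonical 5-gon: [(27.5481, 64.6287) (27.8674, 27.1435) (37.0902, 20.9456) (54.2538, 55.4099) (52.4604, 57.7684)]
11. shoelace: 734.4072

Area of P0's cell: 734.4072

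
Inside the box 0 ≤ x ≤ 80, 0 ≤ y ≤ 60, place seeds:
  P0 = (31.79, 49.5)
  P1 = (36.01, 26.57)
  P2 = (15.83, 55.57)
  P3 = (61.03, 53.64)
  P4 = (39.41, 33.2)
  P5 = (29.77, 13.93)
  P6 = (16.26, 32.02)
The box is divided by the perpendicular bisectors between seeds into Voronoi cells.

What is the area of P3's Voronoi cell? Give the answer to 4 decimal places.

Area of P3's cell: 1021.8858

1. box [0,80]×[0,60]: [(0, 0) (80, 0) (80, 60) (0, 60)]
2. ⊥bis P3·P0 via (46.41,51.57): [(53.7116, 0) (80, 0) (80, 60) (45.2164, 60)]  |A|=1832.1583
3. ⊥bis P3·P1 via (48.52,40.105): [(47.96, 40.6226) (80, 11.009) (80, 60) (45.2164, 60)]  |A|=1121.844
4. ⊥bis P3·P2 via (38.43,54.605): [(47.96, 40.6226) (80, 11.009) (80, 60) (45.2164, 60)]  |A|=1121.844
5. ⊥bis P3·P4 via (50.22,43.42): [(47.0961, 46.7242) (80, 11.9208) (80, 60) (45.2164, 60)]  |A|=1021.8858
6. ⊥bis P3·P5 via (45.4,33.785): [(47.0961, 46.7242) (80, 11.9208) (80, 60) (45.2164, 60)]  |A|=1021.8858
7. ⊥bis P3·P6 via (38.645,42.83): [(47.0961, 46.7242) (80, 11.9208) (80, 60) (45.2164, 60)]  |A|=1021.8858
8. canonical 4-gon: [(47.0961, 46.7242) (80, 11.9208) (80, 60) (45.2164, 60)]
9. shoelace: 1021.8858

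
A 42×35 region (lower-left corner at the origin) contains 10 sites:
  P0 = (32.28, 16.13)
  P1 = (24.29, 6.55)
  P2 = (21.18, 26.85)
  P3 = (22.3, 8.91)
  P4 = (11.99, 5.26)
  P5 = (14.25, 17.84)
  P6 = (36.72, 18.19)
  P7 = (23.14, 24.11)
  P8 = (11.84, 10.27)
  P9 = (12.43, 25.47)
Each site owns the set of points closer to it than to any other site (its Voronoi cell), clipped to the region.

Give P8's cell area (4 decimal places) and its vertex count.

1. box [0,42]×[0,35]: [(0, 0) (42, 0) (42, 35) (0, 35)]
2. ⊥bis P8·P0 via (22.06,13.2): [(0, 0) (25.8443, 0) (15.8101, 35) (0, 35)]  |A|=728.9527
3. ⊥bis P8·P1 via (18.065,8.41): [(0, 0) (15.5521, 0) (20.8046, 17.5789) (15.8101, 35) (0, 35)]  |A|=638.4901
4. ⊥bis P8·P2 via (16.51,18.56): [(0, 27.8606) (0, 0) (15.5521, 0) (20.4368, 16.3479)]  |A|=411.813
5. ⊥bis P8·P3 via (17.07,9.59): [(18.1185, 17.6539) (0, 27.8606) (0, 0) (15.5521, 0) (16.0319, 1.6056)]  |A|=391.8477
6. ⊥bis P8·P4 via (11.915,7.765): [(16.8519, 7.9128) (18.1185, 17.6539) (0, 27.8606) (0, 7.4083)]  |A|=267.0408
7. ⊥bis P8·P5 via (13.045,14.055): [(16.8519, 7.9128) (17.4675, 12.6471) (0, 18.208) (0, 7.4083)]  |A|=134.0576
8. ⊥bis P8·P6 via (24.28,14.23): [(16.8519, 7.9128) (17.4675, 12.6471) (0, 18.208) (0, 7.4083)]  |A|=134.0576
9. ⊥bis P8·P7 via (17.49,17.19): [(16.8519, 7.9128) (17.4675, 12.6471) (0, 18.208) (0, 7.4083)]  |A|=134.0576
10. ⊥bis P8·P9 via (12.135,17.87): [(16.8519, 7.9128) (17.4675, 12.6471) (0, 18.208) (0, 7.4083)]  |A|=134.0576
11. canonical 4-gon: [(16.8519, 7.9128) (17.4675, 12.6471) (0, 18.208) (0, 7.4083)]
12. shoelace: 134.0576

Area of P8's cell: 134.0576 (4 vertices)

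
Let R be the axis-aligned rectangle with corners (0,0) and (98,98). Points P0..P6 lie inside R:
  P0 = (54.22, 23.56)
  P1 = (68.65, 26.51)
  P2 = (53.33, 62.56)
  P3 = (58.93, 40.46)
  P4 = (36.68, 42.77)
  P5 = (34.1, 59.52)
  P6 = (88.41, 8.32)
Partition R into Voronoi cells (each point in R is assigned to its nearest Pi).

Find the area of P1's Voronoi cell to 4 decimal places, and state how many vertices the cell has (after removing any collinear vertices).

1. box [0,98]×[0,98]: [(0, 0) (98, 0) (98, 98) (0, 98)]
2. ⊥bis P1·P0 via (61.435,25.035): [(66.553, 0) (98, 0) (98, 98) (46.5184, 98)]  |A|=4063.5004
3. ⊥bis P1·P2 via (60.99,44.535): [(57.7316, 43.1503) (66.553, 0) (98, 0) (98, 60.263)]  |A|=1891.8196
4. ⊥bis P1·P3 via (63.79,33.485): [(60.2165, 30.9951) (66.553, 0) (98, 0) (98, 57.3216)]  |A|=1570.256
5. ⊥bis P1·P4 via (52.665,34.64): [(60.2165, 30.9951) (66.553, 0) (98, 0) (98, 57.3216)]  |A|=1570.256
6. ⊥bis P1·P5 via (51.375,43.015): [(60.2165, 30.9951) (66.553, 0) (98, 0) (98, 57.3216)]  |A|=1570.256
7. ⊥bis P1·P6 via (78.53,17.415): [(60.2165, 30.9951) (65.8163, 3.6039) (98, 38.5655) (98, 57.3216)]  |A|=892.9991
8. canonical 4-gon: [(60.2165, 30.9951) (65.8163, 3.6039) (98, 38.5655) (98, 57.3216)]
9. shoelace: 892.9991

Area of P1's cell: 892.9991 (4 vertices)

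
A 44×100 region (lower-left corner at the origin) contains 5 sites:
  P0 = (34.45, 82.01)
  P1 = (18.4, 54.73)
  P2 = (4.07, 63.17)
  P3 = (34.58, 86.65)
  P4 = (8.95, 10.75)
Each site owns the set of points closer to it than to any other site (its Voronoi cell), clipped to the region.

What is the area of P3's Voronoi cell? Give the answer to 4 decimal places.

Area of P3's cell: 588.7929

1. box [0,44]×[0,100]: [(0, 0) (44, 0) (44, 100) (0, 100)]
2. ⊥bis P3·P0 via (34.515,84.33): [(0, 85.297) (44, 84.0643) (44, 100) (0, 100)]  |A|=674.052
3. ⊥bis P3·P1 via (26.49,70.69): [(0, 85.297) (44, 84.0643) (44, 100) (0, 100)]  |A|=674.052
4. ⊥bis P3·P2 via (19.325,74.91): [(11.581, 84.9725) (44, 84.0643) (44, 100) (0.0161, 100)]  |A|=588.7929
5. ⊥bis P3·P4 via (21.765,48.7): [(11.581, 84.9725) (44, 84.0643) (44, 100) (0.0161, 100)]  |A|=588.7929
6. canonical 4-gon: [(11.581, 84.9725) (44, 84.0643) (44, 100) (0.0161, 100)]
7. shoelace: 588.7929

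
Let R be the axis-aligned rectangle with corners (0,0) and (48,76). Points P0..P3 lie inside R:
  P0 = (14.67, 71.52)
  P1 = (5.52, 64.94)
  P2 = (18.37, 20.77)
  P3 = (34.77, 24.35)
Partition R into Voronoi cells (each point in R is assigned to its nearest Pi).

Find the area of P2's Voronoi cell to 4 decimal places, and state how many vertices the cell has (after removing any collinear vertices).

Area of P2's cell: 1142.7124 (4 vertices)

1. box [0,48]×[0,76]: [(0, 0) (48, 0) (48, 76) (0, 76)]
2. ⊥bis P2·P0 via (16.52,46.145): [(0, 44.9406) (0, 0) (48, 0) (48, 48.4401)]  |A|=2241.1363
3. ⊥bis P2·P1 via (11.945,42.855): [(25.5058, 46.8001) (0, 39.3799) (0, 0) (48, 0) (48, 48.4401)]  |A|=2170.2221
4. ⊥bis P2·P3 via (26.57,22.56): [(21.531, 45.6438) (0, 39.3799) (0, 0) (31.4947, 0)]  |A|=1142.7124
5. canonical 4-gon: [(21.531, 45.6438) (0, 39.3799) (0, 0) (31.4947, 0)]
6. shoelace: 1142.7124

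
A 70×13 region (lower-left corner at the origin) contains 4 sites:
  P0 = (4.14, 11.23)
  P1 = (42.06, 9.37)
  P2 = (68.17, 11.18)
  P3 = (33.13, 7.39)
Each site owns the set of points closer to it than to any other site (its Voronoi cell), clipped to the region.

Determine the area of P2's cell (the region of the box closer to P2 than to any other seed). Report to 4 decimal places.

1. box [0,70]×[0,13]: [(0, 0) (70, 0) (70, 13) (0, 13)]
2. ⊥bis P2·P0 via (36.155,11.205): [(36.1463, 0) (70, 0) (70, 13) (36.1564, 13)]  |A|=440.0328
3. ⊥bis P2·P1 via (55.115,10.275): [(55.8273, 0) (70, 0) (70, 13) (54.9261, 13)]  |A|=190.103
4. ⊥bis P2·P3 via (50.65,9.285): [(55.8273, 0) (70, 0) (70, 13) (54.9261, 13)]  |A|=190.103
5. canonical 4-gon: [(55.8273, 0) (70, 0) (70, 13) (54.9261, 13)]
6. shoelace: 190.103

Area of P2's cell: 190.1030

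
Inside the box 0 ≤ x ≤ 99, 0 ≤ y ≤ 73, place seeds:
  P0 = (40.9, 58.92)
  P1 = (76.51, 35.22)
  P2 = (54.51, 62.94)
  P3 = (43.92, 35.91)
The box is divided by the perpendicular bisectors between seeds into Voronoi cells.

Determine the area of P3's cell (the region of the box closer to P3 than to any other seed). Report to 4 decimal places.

Area of P3's cell: 2724.8840

1. box [0,99]×[0,73]: [(0, 0) (99, 0) (99, 73) (0, 73)]
2. ⊥bis P3·P0 via (42.41,47.415): [(0, 41.8488) (0, 0) (99, 0) (99, 54.8423)]  |A|=4786.2088
3. ⊥bis P3·P1 via (60.215,35.565): [(60.5162, 49.7914) (0, 41.8488) (0, 0) (59.462, 0)]  |A|=2746.6135
4. ⊥bis P3·P2 via (49.215,49.425): [(60.4155, 45.0368) (51.3504, 48.5884) (0, 41.8488) (0, 0) (59.462, 0)]  |A|=2724.884
5. canonical 5-gon: [(60.4155, 45.0368) (51.3504, 48.5884) (0, 41.8488) (0, 0) (59.462, 0)]
6. shoelace: 2724.884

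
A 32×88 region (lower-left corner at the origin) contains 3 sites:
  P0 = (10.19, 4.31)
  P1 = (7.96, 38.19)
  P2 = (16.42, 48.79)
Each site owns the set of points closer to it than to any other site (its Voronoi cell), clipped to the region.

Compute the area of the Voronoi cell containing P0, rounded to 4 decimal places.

1. box [0,32]×[0,88]: [(0, 0) (32, 0) (32, 88) (0, 88)]
2. ⊥bis P0·P1 via (9.075,21.25): [(0, 20.6527) (0, 0) (32, 0) (32, 22.7589)]  |A|=694.5858
3. ⊥bis P0·P2 via (13.305,26.55): [(0, 20.6527) (0, 0) (32, 0) (32, 22.7589)]  |A|=694.5858
4. canonical 4-gon: [(0, 20.6527) (0, 0) (32, 0) (32, 22.7589)]
5. shoelace: 694.5858

Area of P0's cell: 694.5858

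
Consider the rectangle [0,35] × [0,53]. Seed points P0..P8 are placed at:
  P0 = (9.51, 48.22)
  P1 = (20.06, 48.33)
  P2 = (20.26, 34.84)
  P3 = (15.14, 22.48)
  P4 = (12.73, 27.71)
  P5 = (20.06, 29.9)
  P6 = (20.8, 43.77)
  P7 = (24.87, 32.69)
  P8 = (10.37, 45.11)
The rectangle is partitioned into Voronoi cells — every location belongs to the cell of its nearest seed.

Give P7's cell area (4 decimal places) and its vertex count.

Area of P7's cell: 235.9243 (5 vertices)

1. box [0,35]×[0,53]: [(0, 0) (35, 0) (35, 53) (0, 53)]
2. ⊥bis P7·P0 via (17.19,40.455): [(0, 23.4532) (0, 0) (35, 0) (35, 53) (29.8738, 53)]  |A|=1413.6613
3. ⊥bis P7·P1 via (22.465,40.51): [(14.8903, 38.1804) (0, 23.4532) (0, 0) (35, 0) (35, 44.3651)]  |A|=1288.8545
4. ⊥bis P7·P2 via (22.565,33.765): [(26.2542, 41.6754) (6.8178, 0) (35, 0) (35, 44.3651)]  |A|=781.2561
5. ⊥bis P7·P3 via (20.005,27.585): [(26.2542, 41.6754) (19.7819, 27.7976) (35, 13.295) (35, 44.3651)]  |A|=288.3953
6. ⊥bis P7·P4 via (18.8,30.2): [(26.2542, 41.6754) (19.7838, 27.8017) (19.7878, 27.792) (35, 13.295) (35, 44.3651)]  |A|=288.3953
7. ⊥bis P7·P5 via (22.465,31.295): [(26.2542, 41.6754) (21.8819, 32.3003) (30.3173, 17.7575) (35, 13.295) (35, 44.3651)]  |A|=254.1346
8. ⊥bis P7·P6 via (22.835,38.23): [(25.022, 39.0334) (21.8819, 32.3003) (30.3173, 17.7575) (35, 13.295) (35, 42.6986)]  |A|=235.9243
9. ⊥bis P7·P8 via (17.62,38.9): [(25.022, 39.0334) (21.8819, 32.3003) (30.3173, 17.7575) (35, 13.295) (35, 42.6986)]  |A|=235.9243
10. canonical 5-gon: [(25.022, 39.0334) (21.8819, 32.3003) (30.3173, 17.7575) (35, 13.295) (35, 42.6986)]
11. shoelace: 235.9243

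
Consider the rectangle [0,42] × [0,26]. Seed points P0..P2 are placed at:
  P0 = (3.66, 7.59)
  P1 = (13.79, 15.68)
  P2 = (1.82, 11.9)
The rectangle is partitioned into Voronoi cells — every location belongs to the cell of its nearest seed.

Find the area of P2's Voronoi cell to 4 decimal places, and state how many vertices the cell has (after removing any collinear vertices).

Area of P2's cell: 99.9503 (4 vertices)

1. box [0,42]×[0,26]: [(0, 0) (42, 0) (42, 26) (0, 26)]
2. ⊥bis P2·P0 via (2.74,9.745): [(0, 8.5753) (40.8156, 26) (0, 26)]  |A|=355.6005
3. ⊥bis P2·P1 via (7.805,13.79): [(0, 8.5753) (8.3289, 12.131) (3.9492, 26) (0, 26)]  |A|=99.9503
4. canonical 4-gon: [(0, 8.5753) (8.3289, 12.131) (3.9492, 26) (0, 26)]
5. shoelace: 99.9503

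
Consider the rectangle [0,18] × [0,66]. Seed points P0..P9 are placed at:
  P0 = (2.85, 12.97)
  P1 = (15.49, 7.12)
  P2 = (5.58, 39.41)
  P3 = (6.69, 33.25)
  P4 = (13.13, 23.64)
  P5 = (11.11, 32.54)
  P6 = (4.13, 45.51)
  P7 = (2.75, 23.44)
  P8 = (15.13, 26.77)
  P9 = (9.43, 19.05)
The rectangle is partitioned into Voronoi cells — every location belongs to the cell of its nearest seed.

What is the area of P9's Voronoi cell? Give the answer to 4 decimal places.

Area of P9's cell: 82.6110

1. box [0,18]×[0,66]: [(0, 0) (18, 0) (18, 66) (0, 66)]
2. ⊥bis P9·P0 via (6.14,16.01): [(0, 22.6549) (18, 3.1747) (18, 66) (0, 66)]  |A|=955.5336
3. ⊥bis P9·P1 via (12.46,13.085): [(0, 22.6549) (9.9982, 11.8345) (18, 15.8991) (18, 66) (0, 66)]  |A|=904.6244
4. ⊥bis P9·P2 via (7.505,29.23): [(0, 27.8108) (0, 22.6549) (9.9982, 11.8345) (18, 15.8991) (18, 31.2146)]  |A|=247.853
5. ⊥bis P9·P3 via (8.06,26.15): [(0, 24.5948) (0, 22.6549) (9.9982, 11.8345) (18, 15.8991) (18, 28.068)]  |A|=190.5892
6. ⊥bis P9·P4 via (11.28,21.345): [(5.8486, 25.7233) (0, 24.5948) (0, 22.6549) (9.9982, 11.8345) (18, 15.8991) (18, 15.928)]  |A|=116.83
7. ⊥bis P9·P5 via (10.27,25.795): [(5.8486, 25.7233) (0, 24.5948) (0, 22.6549) (9.9982, 11.8345) (18, 15.8991) (18, 15.928)]  |A|=116.83
8. ⊥bis P9·P6 via (6.78,32.28): [(5.8486, 25.7233) (0, 24.5948) (0, 22.6549) (9.9982, 11.8345) (18, 15.8991) (18, 15.928)]  |A|=116.83
9. ⊥bis P9·P7 via (6.09,21.245): [(7.9303, 24.0452) (4.1003, 18.2174) (9.9982, 11.8345) (18, 15.8991) (18, 15.928)]  |A|=82.611
10. ⊥bis P9·P8 via (12.28,22.91): [(7.9303, 24.0452) (4.1003, 18.2174) (9.9982, 11.8345) (18, 15.8991) (18, 15.928)]  |A|=82.611
11. canonical 5-gon: [(7.9303, 24.0452) (4.1003, 18.2174) (9.9982, 11.8345) (18, 15.8991) (18, 15.928)]
12. shoelace: 82.611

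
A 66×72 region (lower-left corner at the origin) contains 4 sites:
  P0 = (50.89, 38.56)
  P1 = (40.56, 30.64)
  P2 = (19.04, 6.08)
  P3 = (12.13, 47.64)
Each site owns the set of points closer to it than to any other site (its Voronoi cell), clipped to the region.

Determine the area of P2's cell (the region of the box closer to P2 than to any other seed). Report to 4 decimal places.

1. box [0,66]×[0,72]: [(0, 0) (66, 0) (66, 72) (0, 72)]
2. ⊥bis P2·P0 via (34.965,22.32): [(0, 56.6068) (0, 0) (57.7265, 0)]  |A|=1633.8561
3. ⊥bis P2·P1 via (29.8,18.36): [(0, 44.4714) (0, 0) (50.7536, 0)]  |A|=1128.542
4. ⊥bis P2·P3 via (15.585,26.86): [(19.3793, 27.4909) (0, 24.2688) (0, 0) (50.7536, 0)]  |A|=932.7856
5. canonical 4-gon: [(19.3793, 27.4909) (0, 24.2688) (0, 0) (50.7536, 0)]
6. shoelace: 932.7856

Area of P2's cell: 932.7856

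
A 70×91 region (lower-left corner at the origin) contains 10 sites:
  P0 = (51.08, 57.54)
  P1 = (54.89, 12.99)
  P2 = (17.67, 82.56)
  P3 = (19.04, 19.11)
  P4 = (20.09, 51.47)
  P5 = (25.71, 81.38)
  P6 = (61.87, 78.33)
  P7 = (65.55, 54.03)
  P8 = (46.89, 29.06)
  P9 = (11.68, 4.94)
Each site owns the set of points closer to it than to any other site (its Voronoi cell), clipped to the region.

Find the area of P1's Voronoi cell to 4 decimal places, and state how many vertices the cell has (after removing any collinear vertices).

Area of P1's cell: 758.0799 (5 vertices)

1. box [0,70]×[0,91]: [(0, 0) (70, 0) (70, 91) (0, 91)]
2. ⊥bis P1·P0 via (52.985,35.265): [(0, 30.7336) (0, 0) (70, 0) (70, 36.7202)]  |A|=2360.8822
3. ⊥bis P1·P2 via (36.28,47.775): [(5.2693, 31.1843) (0, 28.3652) (0, 0) (70, 0) (70, 36.7202)]  |A|=2354.6422
4. ⊥bis P1·P3 via (36.965,16.05): [(40.0565, 34.1593) (34.2251, 0) (70, 0) (70, 36.7202)]  |A|=1160.7891
5. ⊥bis P1·P4 via (37.49,32.23): [(40.0565, 34.1593) (34.2251, 0) (70, 0) (70, 36.7202)]  |A|=1160.7891
6. ⊥bis P1·P5 via (40.3,47.185): [(40.0565, 34.1593) (34.2251, 0) (70, 0) (70, 36.7202)]  |A|=1160.7891
7. ⊥bis P1·P6 via (58.38,45.66): [(40.0565, 34.1593) (34.2251, 0) (70, 0) (70, 36.7202)]  |A|=1160.7891
8. ⊥bis P1·P7 via (60.22,33.51): [(53.3449, 35.2958) (40.0565, 34.1593) (34.2251, 0) (70, 0) (70, 30.9697)]  |A|=1112.9018
9. ⊥bis P1·P8 via (50.89,21.025): [(36.5999, 13.9111) (34.2251, 0) (70, 0) (70, 30.5384)]  |A|=758.8265
10. ⊥bis P1·P9 via (33.285,8.965): [(36.5999, 13.9111) (34.5742, 2.045) (34.9552, 0) (70, 0) (70, 30.5384)]  |A|=758.0799
11. canonical 5-gon: [(36.5999, 13.9111) (34.5742, 2.045) (34.9552, 0) (70, 0) (70, 30.5384)]
12. shoelace: 758.0799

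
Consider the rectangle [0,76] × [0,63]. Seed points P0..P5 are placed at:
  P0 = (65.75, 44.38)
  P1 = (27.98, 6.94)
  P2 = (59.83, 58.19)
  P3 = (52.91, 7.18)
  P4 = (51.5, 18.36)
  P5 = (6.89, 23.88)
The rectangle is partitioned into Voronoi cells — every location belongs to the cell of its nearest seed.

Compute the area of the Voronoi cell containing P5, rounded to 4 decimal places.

Area of P5's cell: 1428.5794

1. box [0,76]×[0,63]: [(0, 0) (76, 0) (76, 63) (0, 63)]
2. ⊥bis P5·P0 via (36.32,34.13): [(0, 0) (48.2069, 0) (26.265, 63) (0, 63)]  |A|=2345.8672
3. ⊥bis P5·P1 via (17.435,15.41): [(0, 0) (5.0573, 0) (35.1559, 37.4723) (26.265, 63) (0, 63)]  |A|=1537.4103
4. ⊥bis P5·P2 via (33.36,41.035): [(0, 0) (5.0573, 0) (35.1559, 37.4723) (34.56, 39.1835) (19.1247, 63) (0, 63)]  |A|=1452.3807
5. ⊥bis P5·P3 via (29.9,15.53): [(0, 0) (5.0573, 0) (35.1559, 37.4723) (34.56, 39.1835) (19.1247, 63) (0, 63)]  |A|=1452.3807
6. ⊥bis P5·P4 via (29.195,21.12): [(0, 0) (5.0573, 0) (30.5014, 31.6774) (31.9319, 43.2385) (19.1247, 63) (0, 63)]  |A|=1428.5794
7. canonical 6-gon: [(0, 0) (5.0573, 0) (30.5014, 31.6774) (31.9319, 43.2385) (19.1247, 63) (0, 63)]
8. shoelace: 1428.5794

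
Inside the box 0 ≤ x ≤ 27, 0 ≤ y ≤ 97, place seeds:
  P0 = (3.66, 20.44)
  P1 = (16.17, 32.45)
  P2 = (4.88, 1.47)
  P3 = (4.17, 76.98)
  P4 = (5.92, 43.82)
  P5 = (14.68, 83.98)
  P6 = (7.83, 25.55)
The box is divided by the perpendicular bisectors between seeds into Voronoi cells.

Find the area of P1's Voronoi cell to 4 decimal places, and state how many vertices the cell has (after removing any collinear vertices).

1. box [0,27]×[0,97]: [(0, 0) (27, 0) (27, 97) (0, 97)]
2. ⊥bis P1·P0 via (9.915,26.445): [(0, 36.7728) (27, 8.6487) (27, 97) (0, 97)]  |A|=2005.8098
3. ⊥bis P1·P2 via (10.525,16.96): [(0, 36.7728) (23.5929, 12.1977) (27, 10.956) (27, 97) (0, 97)]  |A|=2001.8791
4. ⊥bis P1·P3 via (10.17,54.715): [(0, 51.9744) (0, 36.7728) (23.5929, 12.1977) (27, 10.956) (27, 59.2504)]  |A|=884.4132
5. ⊥bis P1·P4 via (11.045,38.135): [(4.4232, 32.1655) (23.5929, 12.1977) (27, 10.956) (27, 52.5184)]  |A|=491.2879
6. ⊥bis P1·P5 via (15.425,58.215): [(4.4232, 32.1655) (23.5929, 12.1977) (27, 10.956) (27, 52.5184)]  |A|=491.2879
7. ⊥bis P1·P6 via (12,29): [(7.263, 34.7256) (26.8976, 10.9934) (27, 10.956) (27, 52.5184)]  |A|=411.0062
8. canonical 4-gon: [(7.263, 34.7256) (26.8976, 10.9934) (27, 10.956) (27, 52.5184)]
9. shoelace: 411.0062

Area of P1's cell: 411.0062 (4 vertices)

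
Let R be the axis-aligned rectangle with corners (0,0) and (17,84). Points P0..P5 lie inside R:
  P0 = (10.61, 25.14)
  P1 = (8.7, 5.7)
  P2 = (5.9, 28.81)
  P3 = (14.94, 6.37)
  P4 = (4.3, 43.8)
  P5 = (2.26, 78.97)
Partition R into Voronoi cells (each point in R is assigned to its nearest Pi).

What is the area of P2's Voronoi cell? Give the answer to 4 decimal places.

Area of P2's cell: 159.5991

1. box [0,17]×[0,84]: [(0, 0) (17, 0) (17, 84) (0, 84)]
2. ⊥bis P2·P0 via (8.255,26.975): [(0, 16.3807) (17, 38.1981) (17, 84) (0, 84)]  |A|=964.0797
3. ⊥bis P2·P1 via (7.3,17.255): [(0, 16.3807) (17, 38.1981) (17, 84) (0, 84)]  |A|=964.0797
4. ⊥bis P2·P3 via (10.42,17.59): [(0, 16.3807) (17, 38.1981) (17, 84) (0, 84)]  |A|=964.0797
5. ⊥bis P2·P4 via (5.1,36.305): [(0, 35.7606) (0, 16.3807) (16.4706, 37.5187)]  |A|=159.5991
6. ⊥bis P2·P5 via (4.08,53.89): [(0, 35.7606) (0, 16.3807) (16.4706, 37.5187)]  |A|=159.5991
7. canonical 3-gon: [(0, 35.7606) (0, 16.3807) (16.4706, 37.5187)]
8. shoelace: 159.5991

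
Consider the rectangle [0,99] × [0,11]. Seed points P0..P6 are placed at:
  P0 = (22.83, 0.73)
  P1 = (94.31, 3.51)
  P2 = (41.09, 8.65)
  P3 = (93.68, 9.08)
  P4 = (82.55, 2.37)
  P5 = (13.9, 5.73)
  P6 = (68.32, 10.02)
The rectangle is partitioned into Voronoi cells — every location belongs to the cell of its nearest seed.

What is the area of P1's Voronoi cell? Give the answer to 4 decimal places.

1. box [0,99]×[0,11]: [(0, 0) (99, 0) (99, 11) (0, 11)]
2. ⊥bis P1·P0 via (58.57,2.12): [(58.6525, 0) (99, 0) (99, 11) (58.2246, 11)]  |A|=446.176
3. ⊥bis P1·P2 via (67.7,6.08): [(67.1128, 0) (99, 0) (99, 11) (68.1752, 11)]  |A|=344.9162
4. ⊥bis P1·P3 via (93.995,6.295): [(67.4306, 3.2904) (67.1128, 0) (99, 0) (99, 6.8611)]  |A|=160.7613
5. ⊥bis P1·P4 via (88.43,2.94): [(88.1687, 5.636) (88.715, 0) (99, 0) (99, 6.8611)]  |A|=66.1406
6. ⊥bis P1·P5 via (54.105,4.62): [(88.1687, 5.636) (88.715, 0) (99, 0) (99, 6.8611)]  |A|=66.1406
7. ⊥bis P1·P6 via (81.315,6.765): [(88.1687, 5.636) (88.715, 0) (99, 0) (99, 6.8611)]  |A|=66.1406
8. canonical 4-gon: [(88.1687, 5.636) (88.715, 0) (99, 0) (99, 6.8611)]
9. shoelace: 66.1406

Area of P1's cell: 66.1406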